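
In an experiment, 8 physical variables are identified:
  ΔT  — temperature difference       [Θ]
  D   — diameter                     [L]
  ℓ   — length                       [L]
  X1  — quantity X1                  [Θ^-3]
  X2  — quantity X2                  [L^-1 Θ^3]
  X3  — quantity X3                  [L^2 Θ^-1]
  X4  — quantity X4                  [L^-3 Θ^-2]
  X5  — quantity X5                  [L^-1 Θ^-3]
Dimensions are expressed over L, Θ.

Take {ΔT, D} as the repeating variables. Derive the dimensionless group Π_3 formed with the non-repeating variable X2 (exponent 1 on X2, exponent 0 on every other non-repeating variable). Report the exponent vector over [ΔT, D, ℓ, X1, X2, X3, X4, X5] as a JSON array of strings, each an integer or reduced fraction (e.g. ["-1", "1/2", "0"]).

Write exponents as rows L,Θ / cols ΔT,D,ℓ,X1,X2,X3,X4,X5:
  L: [ 0  1  1  0 -1  2 -3 -1]
  Θ: [ 1  0  0 -3  3 -1 -2 -3]
Row reduction gives pivot columns ΔT,D; rank = 2
Repeat: ΔT,D; free: ℓ,X1,X2,X3,X4,X5
RREF:
  r0: [   1    0    0   -3    3   -1   -2   -3]
  r1: [   0    1    1    0   -1    2   -3   -1]
Fix exponent of X2 at 1, ℓ at 0, X1 at 0, X3 at 0, X4 at 0, X5 at 0; solve each RREF row for its pivot's exponent:
  r0: exp(ΔT) + (3)·1 = 0 ⇒ exp(ΔT) = -3
  r1: exp(D) + (-1)·1 = 0 ⇒ exp(D) = 1
Π_3 = ΔT^-3 · D · X2

["-3", "1", "0", "0", "1", "0", "0", "0"]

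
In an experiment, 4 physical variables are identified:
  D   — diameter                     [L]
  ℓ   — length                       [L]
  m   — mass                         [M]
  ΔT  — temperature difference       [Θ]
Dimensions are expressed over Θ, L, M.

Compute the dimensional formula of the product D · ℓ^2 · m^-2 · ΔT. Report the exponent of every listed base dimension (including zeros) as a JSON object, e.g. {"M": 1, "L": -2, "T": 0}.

Exponent matrix [Θ,L,M] × [D,ℓ,m,ΔT]:
  Θ: [ 0  0  0  1]
  L: [ 1  1  0  0]
  M: [ 0  0  1  0]
  [Θ]: (1)·0+(2)·0+(-2)·0+(1)·1 = 1
  [L]: (1)·1+(2)·1+(-2)·0+(1)·0 = 3
  [M]: (1)·0+(2)·0+(-2)·1+(1)·0 = -2
⇒ Θ L^3 M^-2

{"Θ": 1, "L": 3, "M": -2}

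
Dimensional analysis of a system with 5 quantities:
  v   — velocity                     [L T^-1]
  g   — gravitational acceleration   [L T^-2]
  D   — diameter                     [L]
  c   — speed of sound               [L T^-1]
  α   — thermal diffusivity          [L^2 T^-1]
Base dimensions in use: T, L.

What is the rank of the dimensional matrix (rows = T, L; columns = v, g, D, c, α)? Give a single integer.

2

Exponent matrix [T,L] × [v,g,D,c,α]:
  T: [-1 -2  0 -1 -1]
  L: [ 1  1  1  1  2]
RREF → pivots at {v,g} ⇒ r = 2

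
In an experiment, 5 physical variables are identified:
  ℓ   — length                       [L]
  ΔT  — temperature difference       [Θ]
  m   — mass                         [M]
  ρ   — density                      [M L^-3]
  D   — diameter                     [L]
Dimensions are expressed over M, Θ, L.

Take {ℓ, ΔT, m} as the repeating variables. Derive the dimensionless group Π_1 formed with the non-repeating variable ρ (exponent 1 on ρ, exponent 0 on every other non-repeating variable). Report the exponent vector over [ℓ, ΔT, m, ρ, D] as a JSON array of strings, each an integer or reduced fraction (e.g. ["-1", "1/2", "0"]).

["3", "0", "-1", "1", "0"]

Dimensional matrix (M×Θ×L by ℓ×ΔT×m×ρ×D):
  M: [ 0  0  1  1  0]
  Θ: [ 0  1  0  0  0]
  L: [ 1  0  0 -3  1]
RREF → pivots at {ℓ,ΔT,m} ⇒ r = 3
Repeat: ℓ,ΔT,m; free: ρ,D
RREF:
  r0: [   1    0    0   -3    1]
  r1: [   0    1    0    0    0]
  r2: [   0    0    1    1    0]
Fix exponent of ρ at 1, D at 0; solve each RREF row for its pivot's exponent:
  r0: exp(ℓ) + (-3)·1 = 0 ⇒ exp(ℓ) = 3
  r1: exp(ΔT) + (0)·1 = 0 ⇒ exp(ΔT) = 0
  r2: exp(m) + (1)·1 = 0 ⇒ exp(m) = -1
Π_1 = ℓ^3 · m^-1 · ρ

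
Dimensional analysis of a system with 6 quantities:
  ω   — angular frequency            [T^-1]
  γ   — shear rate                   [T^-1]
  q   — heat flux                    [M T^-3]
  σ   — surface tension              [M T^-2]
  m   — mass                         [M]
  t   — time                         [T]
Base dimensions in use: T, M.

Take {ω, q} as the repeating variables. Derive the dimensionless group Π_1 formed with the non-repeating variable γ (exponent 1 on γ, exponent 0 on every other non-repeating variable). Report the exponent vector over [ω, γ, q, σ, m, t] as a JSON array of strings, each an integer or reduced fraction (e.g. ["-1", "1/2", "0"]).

Dimensional matrix (T×M by ω×γ×q×σ×m×t):
  T: [-1 -1 -3 -2  0  1]
  M: [ 0  0  1  1  1  0]
Row reduction gives pivot columns ω,q; rank = 2
Repeat: ω,q; free: γ,σ,m,t
RREF:
  r0: [   1    1    0   -1   -3   -1]
  r1: [   0    0    1    1    1    0]
Fix exponent of γ at 1, σ at 0, m at 0, t at 0; solve each RREF row for its pivot's exponent:
  r0: exp(ω) + (1)·1 = 0 ⇒ exp(ω) = -1
  r1: exp(q) + (0)·1 = 0 ⇒ exp(q) = 0
Π_1 = ω^-1 · γ

["-1", "1", "0", "0", "0", "0"]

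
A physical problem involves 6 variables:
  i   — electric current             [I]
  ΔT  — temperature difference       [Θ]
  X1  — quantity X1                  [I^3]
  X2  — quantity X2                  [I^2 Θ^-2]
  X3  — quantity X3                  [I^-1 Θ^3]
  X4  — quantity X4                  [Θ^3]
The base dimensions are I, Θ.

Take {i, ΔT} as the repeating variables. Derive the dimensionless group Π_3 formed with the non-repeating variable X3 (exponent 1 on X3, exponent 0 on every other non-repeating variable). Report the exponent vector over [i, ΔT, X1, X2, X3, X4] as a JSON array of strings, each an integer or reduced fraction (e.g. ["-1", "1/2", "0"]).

Write exponents as rows I,Θ / cols i,ΔT,X1,X2,X3,X4:
  I: [ 1  0  3  2 -1  0]
  Θ: [ 0  1  0 -2  3  3]
Row reduction gives pivot columns i,ΔT; rank = 2
Pivot set = {i,ΔT}, free = {X1,X2,X3,X4}
RREF:
  r0: [   1    0    3    2   -1    0]
  r1: [   0    1    0   -2    3    3]
Fix exponent of X3 at 1, X1 at 0, X2 at 0, X4 at 0; solve each RREF row for its pivot's exponent:
  r0: exp(i) + (-1)·1 = 0 ⇒ exp(i) = 1
  r1: exp(ΔT) + (3)·1 = 0 ⇒ exp(ΔT) = -3
Π_3 = i · ΔT^-3 · X3

["1", "-3", "0", "0", "1", "0"]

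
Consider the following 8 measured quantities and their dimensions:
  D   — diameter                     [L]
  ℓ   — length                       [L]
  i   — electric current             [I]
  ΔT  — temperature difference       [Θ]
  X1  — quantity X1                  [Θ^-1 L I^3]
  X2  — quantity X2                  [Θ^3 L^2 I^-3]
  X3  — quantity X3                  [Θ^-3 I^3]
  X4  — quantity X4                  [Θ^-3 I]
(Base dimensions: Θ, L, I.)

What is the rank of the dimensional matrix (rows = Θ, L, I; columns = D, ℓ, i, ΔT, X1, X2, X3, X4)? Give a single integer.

Dimensional matrix (Θ×L×I by D×ℓ×i×ΔT×X1×X2×X3×X4):
  Θ: [ 0  0  0  1 -1  3 -3 -3]
  L: [ 1  1  0  0  1  2  0  0]
  I: [ 0  0  1  0  3 -3  3  1]
Echelon form has 3 nonzero rows (pivots: D,i,ΔT)

3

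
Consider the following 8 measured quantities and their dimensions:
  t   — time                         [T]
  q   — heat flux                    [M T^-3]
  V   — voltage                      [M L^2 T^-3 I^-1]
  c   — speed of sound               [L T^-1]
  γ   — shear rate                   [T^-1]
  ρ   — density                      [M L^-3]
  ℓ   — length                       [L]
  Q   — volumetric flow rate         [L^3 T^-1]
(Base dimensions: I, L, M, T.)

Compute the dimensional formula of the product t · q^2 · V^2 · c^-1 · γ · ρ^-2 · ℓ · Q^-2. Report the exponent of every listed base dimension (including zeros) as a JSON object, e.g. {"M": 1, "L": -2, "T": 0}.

Dimensional matrix (I×L×M×T by t×q×V×c×γ×ρ×ℓ×Q):
  I: [ 0  0 -1  0  0  0  0  0]
  L: [ 0  0  2  1  0 -3  1  3]
  M: [ 0  1  1  0  0  1  0  0]
  T: [ 1 -3 -3 -1 -1  0  0 -1]
  [I]: (1)·0+(2)·0+(2)·-1+(-1)·0+(1)·0+(-2)·0+(1)·0+(-2)·0 = -2
  [L]: (1)·0+(2)·0+(2)·2+(-1)·1+(1)·0+(-2)·-3+(1)·1+(-2)·3 = 4
  [M]: (1)·0+(2)·1+(2)·1+(-1)·0+(1)·0+(-2)·1+(1)·0+(-2)·0 = 2
  [T]: (1)·1+(2)·-3+(2)·-3+(-1)·-1+(1)·-1+(-2)·0+(1)·0+(-2)·-1 = -9
⇒ I^-2 L^4 M^2 T^-9

{"I": -2, "L": 4, "M": 2, "T": -9}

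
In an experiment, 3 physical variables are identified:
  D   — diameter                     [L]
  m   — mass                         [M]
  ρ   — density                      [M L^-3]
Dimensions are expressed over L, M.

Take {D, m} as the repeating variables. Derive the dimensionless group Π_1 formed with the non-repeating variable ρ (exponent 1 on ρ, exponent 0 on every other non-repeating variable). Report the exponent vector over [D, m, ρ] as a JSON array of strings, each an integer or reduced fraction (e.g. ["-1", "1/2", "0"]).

["3", "-1", "1"]

Dimensional matrix (L×M by D×m×ρ):
  L: [ 1  0 -3]
  M: [ 0  1  1]
RREF → pivots at {D,m} ⇒ r = 2
Pivot set = {D,m}, free = {ρ}
RREF:
  r0: [   1    0   -3]
  r1: [   0    1    1]
Fix exponent of ρ at 1; solve each RREF row for its pivot's exponent:
  r0: exp(D) + (-3)·1 = 0 ⇒ exp(D) = 3
  r1: exp(m) + (1)·1 = 0 ⇒ exp(m) = -1
Π_1 = D^3 · m^-1 · ρ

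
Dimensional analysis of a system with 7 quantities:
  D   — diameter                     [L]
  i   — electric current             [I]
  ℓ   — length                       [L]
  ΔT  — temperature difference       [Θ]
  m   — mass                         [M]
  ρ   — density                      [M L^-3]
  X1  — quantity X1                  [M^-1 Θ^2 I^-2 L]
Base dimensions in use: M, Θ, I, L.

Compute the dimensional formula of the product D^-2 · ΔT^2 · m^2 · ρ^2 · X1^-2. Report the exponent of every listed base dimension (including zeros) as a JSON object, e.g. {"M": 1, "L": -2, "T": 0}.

Dimensional matrix (M×Θ×I×L by D×i×ℓ×ΔT×m×ρ×X1):
  M: [ 0  0  0  0  1  1 -1]
  Θ: [ 0  0  0  1  0  0  2]
  I: [ 0  1  0  0  0  0 -2]
  L: [ 1  0  1  0  0 -3  1]
  [M]: (-2)·0+(2)·0+(2)·1+(2)·1+(-2)·-1 = 6
  [Θ]: (-2)·0+(2)·1+(2)·0+(2)·0+(-2)·2 = -2
  [I]: (-2)·0+(2)·0+(2)·0+(2)·0+(-2)·-2 = 4
  [L]: (-2)·1+(2)·0+(2)·0+(2)·-3+(-2)·1 = -10
⇒ M^6 Θ^-2 I^4 L^-10

{"M": 6, "Θ": -2, "I": 4, "L": -10}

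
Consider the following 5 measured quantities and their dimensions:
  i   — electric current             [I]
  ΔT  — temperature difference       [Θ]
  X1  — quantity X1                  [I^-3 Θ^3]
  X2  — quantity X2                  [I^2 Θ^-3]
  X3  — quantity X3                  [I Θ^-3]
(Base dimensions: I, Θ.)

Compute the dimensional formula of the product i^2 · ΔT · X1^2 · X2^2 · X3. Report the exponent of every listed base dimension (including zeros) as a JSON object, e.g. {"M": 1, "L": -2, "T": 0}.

{"I": 1, "Θ": -2}

Exponent matrix [I,Θ] × [i,ΔT,X1,X2,X3]:
  I: [ 1  0 -3  2  1]
  Θ: [ 0  1  3 -3 -3]
  [I]: (2)·1+(1)·0+(2)·-3+(2)·2+(1)·1 = 1
  [Θ]: (2)·0+(1)·1+(2)·3+(2)·-3+(1)·-3 = -2
⇒ I Θ^-2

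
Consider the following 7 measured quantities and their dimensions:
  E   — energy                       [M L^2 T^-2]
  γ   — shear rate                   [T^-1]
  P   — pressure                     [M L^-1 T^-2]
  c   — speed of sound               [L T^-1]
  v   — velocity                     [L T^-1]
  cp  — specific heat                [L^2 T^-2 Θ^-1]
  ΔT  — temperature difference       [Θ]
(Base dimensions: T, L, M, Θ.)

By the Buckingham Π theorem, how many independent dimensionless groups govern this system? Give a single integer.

3

Exponent matrix [T,L,M,Θ] × [E,γ,P,c,v,cp,ΔT]:
  T: [-2 -1 -2 -1 -1 -2  0]
  L: [ 2  0 -1  1  1  2  0]
  M: [ 1  0  1  0  0  0  0]
  Θ: [ 0  0  0  0  0 -1  1]
Row reduction gives pivot columns E,γ,P,cp; rank = 4
Π count = n − r = 7 − 4 = 3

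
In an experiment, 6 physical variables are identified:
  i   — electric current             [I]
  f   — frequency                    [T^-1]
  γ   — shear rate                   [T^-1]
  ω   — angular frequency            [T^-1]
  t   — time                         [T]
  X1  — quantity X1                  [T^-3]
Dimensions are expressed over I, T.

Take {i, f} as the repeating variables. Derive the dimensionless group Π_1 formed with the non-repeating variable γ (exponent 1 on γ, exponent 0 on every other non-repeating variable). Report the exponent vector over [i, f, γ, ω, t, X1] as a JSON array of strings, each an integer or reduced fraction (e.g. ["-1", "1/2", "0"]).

["0", "-1", "1", "0", "0", "0"]

Write exponents as rows I,T / cols i,f,γ,ω,t,X1:
  I: [ 1  0  0  0  0  0]
  T: [ 0 -1 -1 -1  1 -3]
Echelon form has 2 nonzero rows (pivots: i,f)
Repeat: i,f; free: γ,ω,t,X1
RREF:
  r0: [   1    0    0    0    0    0]
  r1: [   0    1    1    1   -1    3]
Fix exponent of γ at 1, ω at 0, t at 0, X1 at 0; solve each RREF row for its pivot's exponent:
  r0: exp(i) + (0)·1 = 0 ⇒ exp(i) = 0
  r1: exp(f) + (1)·1 = 0 ⇒ exp(f) = -1
Π_1 = f^-1 · γ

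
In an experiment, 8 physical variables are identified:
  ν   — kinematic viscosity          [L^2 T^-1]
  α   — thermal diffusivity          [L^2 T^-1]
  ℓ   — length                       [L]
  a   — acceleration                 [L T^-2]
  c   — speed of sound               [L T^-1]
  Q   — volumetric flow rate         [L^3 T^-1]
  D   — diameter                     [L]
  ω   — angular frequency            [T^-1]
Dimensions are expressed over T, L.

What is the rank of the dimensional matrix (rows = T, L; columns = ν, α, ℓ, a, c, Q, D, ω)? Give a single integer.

2

Dimensional matrix (T×L by ν×α×ℓ×a×c×Q×D×ω):
  T: [-1 -1  0 -2 -1 -1  0 -1]
  L: [ 2  2  1  1  1  3  1  0]
RREF → pivots at {ν,ℓ} ⇒ r = 2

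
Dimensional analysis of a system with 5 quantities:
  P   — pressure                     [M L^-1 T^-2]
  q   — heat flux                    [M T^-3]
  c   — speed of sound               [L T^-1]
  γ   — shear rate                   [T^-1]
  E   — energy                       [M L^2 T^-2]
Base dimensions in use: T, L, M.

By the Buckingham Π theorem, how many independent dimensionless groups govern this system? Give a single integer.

2

Exponent matrix [T,L,M] × [P,q,c,γ,E]:
  T: [-2 -3 -1 -1 -2]
  L: [-1  0  1  0  2]
  M: [ 1  1  0  0  1]
Row reduction gives pivot columns P,q,γ; rank = 3
Π count = n − r = 5 − 3 = 2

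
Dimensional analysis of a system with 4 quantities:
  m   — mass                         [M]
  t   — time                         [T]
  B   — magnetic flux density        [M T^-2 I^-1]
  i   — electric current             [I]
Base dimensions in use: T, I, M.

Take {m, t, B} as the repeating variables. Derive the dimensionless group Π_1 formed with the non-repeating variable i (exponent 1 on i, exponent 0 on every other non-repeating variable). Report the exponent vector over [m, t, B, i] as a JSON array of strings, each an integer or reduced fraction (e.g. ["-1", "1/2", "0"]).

["-1", "2", "1", "1"]

Write exponents as rows T,I,M / cols m,t,B,i:
  T: [ 0  1 -2  0]
  I: [ 0  0 -1  1]
  M: [ 1  0  1  0]
Row reduction gives pivot columns m,t,B; rank = 3
Repeat: m,t,B; free: i
RREF:
  r0: [   1    0    0    1]
  r1: [   0    1    0   -2]
  r2: [   0    0    1   -1]
Fix exponent of i at 1; solve each RREF row for its pivot's exponent:
  r0: exp(m) + (1)·1 = 0 ⇒ exp(m) = -1
  r1: exp(t) + (-2)·1 = 0 ⇒ exp(t) = 2
  r2: exp(B) + (-1)·1 = 0 ⇒ exp(B) = 1
Π_1 = m^-1 · t^2 · B · i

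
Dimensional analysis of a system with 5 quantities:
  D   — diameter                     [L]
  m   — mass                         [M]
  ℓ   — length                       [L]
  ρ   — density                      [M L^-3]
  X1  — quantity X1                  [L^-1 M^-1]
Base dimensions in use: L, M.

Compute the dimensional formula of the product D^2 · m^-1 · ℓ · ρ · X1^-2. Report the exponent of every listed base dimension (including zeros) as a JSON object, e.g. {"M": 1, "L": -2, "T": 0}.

Dimensional matrix (L×M by D×m×ℓ×ρ×X1):
  L: [ 1  0  1 -3 -1]
  M: [ 0  1  0  1 -1]
  [L]: (2)·1+(-1)·0+(1)·1+(1)·-3+(-2)·-1 = 2
  [M]: (2)·0+(-1)·1+(1)·0+(1)·1+(-2)·-1 = 2
⇒ L^2 M^2

{"L": 2, "M": 2}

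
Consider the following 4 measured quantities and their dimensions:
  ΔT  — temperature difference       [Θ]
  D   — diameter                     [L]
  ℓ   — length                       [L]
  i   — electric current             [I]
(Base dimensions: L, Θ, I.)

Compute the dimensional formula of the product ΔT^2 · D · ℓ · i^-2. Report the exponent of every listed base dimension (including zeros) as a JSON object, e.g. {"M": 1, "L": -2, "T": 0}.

{"L": 2, "Θ": 2, "I": -2}

Write exponents as rows L,Θ,I / cols ΔT,D,ℓ,i:
  L: [ 0  1  1  0]
  Θ: [ 1  0  0  0]
  I: [ 0  0  0  1]
  [L]: (2)·0+(1)·1+(1)·1+(-2)·0 = 2
  [Θ]: (2)·1+(1)·0+(1)·0+(-2)·0 = 2
  [I]: (2)·0+(1)·0+(1)·0+(-2)·1 = -2
⇒ L^2 Θ^2 I^-2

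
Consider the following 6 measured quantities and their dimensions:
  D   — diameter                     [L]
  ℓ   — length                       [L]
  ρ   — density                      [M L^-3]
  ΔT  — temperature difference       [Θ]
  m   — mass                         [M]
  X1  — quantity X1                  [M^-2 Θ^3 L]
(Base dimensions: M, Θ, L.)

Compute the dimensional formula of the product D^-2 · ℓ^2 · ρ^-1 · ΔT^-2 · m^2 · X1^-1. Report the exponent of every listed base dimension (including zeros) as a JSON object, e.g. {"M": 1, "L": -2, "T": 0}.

Exponent matrix [M,Θ,L] × [D,ℓ,ρ,ΔT,m,X1]:
  M: [ 0  0  1  0  1 -2]
  Θ: [ 0  0  0  1  0  3]
  L: [ 1  1 -3  0  0  1]
  [M]: (-2)·0+(2)·0+(-1)·1+(-2)·0+(2)·1+(-1)·-2 = 3
  [Θ]: (-2)·0+(2)·0+(-1)·0+(-2)·1+(2)·0+(-1)·3 = -5
  [L]: (-2)·1+(2)·1+(-1)·-3+(-2)·0+(2)·0+(-1)·1 = 2
⇒ M^3 Θ^-5 L^2

{"M": 3, "Θ": -5, "L": 2}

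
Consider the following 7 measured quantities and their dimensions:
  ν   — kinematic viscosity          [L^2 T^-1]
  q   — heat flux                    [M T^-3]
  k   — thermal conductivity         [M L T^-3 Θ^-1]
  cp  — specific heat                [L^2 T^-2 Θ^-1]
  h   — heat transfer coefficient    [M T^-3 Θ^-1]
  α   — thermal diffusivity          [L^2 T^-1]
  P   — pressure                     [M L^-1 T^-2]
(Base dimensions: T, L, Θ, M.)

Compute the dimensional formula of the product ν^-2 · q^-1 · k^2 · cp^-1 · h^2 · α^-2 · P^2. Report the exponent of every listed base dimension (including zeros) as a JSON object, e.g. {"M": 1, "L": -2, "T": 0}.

{"T": -7, "L": -10, "Θ": -3, "M": 5}

Write exponents as rows T,L,Θ,M / cols ν,q,k,cp,h,α,P:
  T: [-1 -3 -3 -2 -3 -1 -2]
  L: [ 2  0  1  2  0  2 -1]
  Θ: [ 0  0 -1 -1 -1  0  0]
  M: [ 0  1  1  0  1  0  1]
  [T]: (-2)·-1+(-1)·-3+(2)·-3+(-1)·-2+(2)·-3+(-2)·-1+(2)·-2 = -7
  [L]: (-2)·2+(-1)·0+(2)·1+(-1)·2+(2)·0+(-2)·2+(2)·-1 = -10
  [Θ]: (-2)·0+(-1)·0+(2)·-1+(-1)·-1+(2)·-1+(-2)·0+(2)·0 = -3
  [M]: (-2)·0+(-1)·1+(2)·1+(-1)·0+(2)·1+(-2)·0+(2)·1 = 5
⇒ T^-7 L^-10 Θ^-3 M^5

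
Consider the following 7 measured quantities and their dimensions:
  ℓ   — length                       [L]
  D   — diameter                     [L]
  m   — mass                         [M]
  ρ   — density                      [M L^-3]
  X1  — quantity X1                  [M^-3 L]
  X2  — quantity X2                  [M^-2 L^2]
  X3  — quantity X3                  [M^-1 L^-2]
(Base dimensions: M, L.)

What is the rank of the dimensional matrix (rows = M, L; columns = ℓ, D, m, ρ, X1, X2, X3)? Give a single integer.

2

Exponent matrix [M,L] × [ℓ,D,m,ρ,X1,X2,X3]:
  M: [ 0  0  1  1 -3 -2 -1]
  L: [ 1  1  0 -3  1  2 -2]
RREF → pivots at {ℓ,m} ⇒ r = 2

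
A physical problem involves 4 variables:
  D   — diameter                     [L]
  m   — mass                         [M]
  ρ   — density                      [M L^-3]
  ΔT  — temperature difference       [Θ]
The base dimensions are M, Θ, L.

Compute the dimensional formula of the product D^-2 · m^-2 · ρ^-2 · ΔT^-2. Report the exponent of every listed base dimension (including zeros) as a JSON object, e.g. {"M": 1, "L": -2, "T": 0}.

Exponent matrix [M,Θ,L] × [D,m,ρ,ΔT]:
  M: [ 0  1  1  0]
  Θ: [ 0  0  0  1]
  L: [ 1  0 -3  0]
  [M]: (-2)·0+(-2)·1+(-2)·1+(-2)·0 = -4
  [Θ]: (-2)·0+(-2)·0+(-2)·0+(-2)·1 = -2
  [L]: (-2)·1+(-2)·0+(-2)·-3+(-2)·0 = 4
⇒ M^-4 Θ^-2 L^4

{"M": -4, "Θ": -2, "L": 4}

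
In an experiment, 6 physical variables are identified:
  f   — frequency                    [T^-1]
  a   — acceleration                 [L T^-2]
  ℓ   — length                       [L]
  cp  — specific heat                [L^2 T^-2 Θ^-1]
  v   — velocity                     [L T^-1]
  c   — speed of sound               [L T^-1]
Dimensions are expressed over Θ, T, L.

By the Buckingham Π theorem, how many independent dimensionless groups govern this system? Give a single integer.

Write exponents as rows Θ,T,L / cols f,a,ℓ,cp,v,c:
  Θ: [ 0  0  0 -1  0  0]
  T: [-1 -2  0 -2 -1 -1]
  L: [ 0  1  1  2  1  1]
Row reduction gives pivot columns f,a,cp; rank = 3
Π count = n − r = 6 − 3 = 3

3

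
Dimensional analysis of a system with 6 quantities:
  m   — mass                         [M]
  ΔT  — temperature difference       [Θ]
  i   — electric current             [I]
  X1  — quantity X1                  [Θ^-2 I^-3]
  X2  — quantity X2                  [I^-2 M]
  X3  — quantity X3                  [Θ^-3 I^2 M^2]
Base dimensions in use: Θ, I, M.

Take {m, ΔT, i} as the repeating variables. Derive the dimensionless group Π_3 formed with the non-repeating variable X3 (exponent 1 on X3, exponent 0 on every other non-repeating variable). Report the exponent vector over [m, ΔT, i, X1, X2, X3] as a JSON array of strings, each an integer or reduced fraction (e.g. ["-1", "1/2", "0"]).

["-2", "3", "-2", "0", "0", "1"]

Exponent matrix [Θ,I,M] × [m,ΔT,i,X1,X2,X3]:
  Θ: [ 0  1  0 -2  0 -3]
  I: [ 0  0  1 -3 -2  2]
  M: [ 1  0  0  0  1  2]
Echelon form has 3 nonzero rows (pivots: m,ΔT,i)
Pivot set = {m,ΔT,i}, free = {X1,X2,X3}
RREF:
  r0: [   1    0    0    0    1    2]
  r1: [   0    1    0   -2    0   -3]
  r2: [   0    0    1   -3   -2    2]
Fix exponent of X3 at 1, X1 at 0, X2 at 0; solve each RREF row for its pivot's exponent:
  r0: exp(m) + (2)·1 = 0 ⇒ exp(m) = -2
  r1: exp(ΔT) + (-3)·1 = 0 ⇒ exp(ΔT) = 3
  r2: exp(i) + (2)·1 = 0 ⇒ exp(i) = -2
Π_3 = m^-2 · ΔT^3 · i^-2 · X3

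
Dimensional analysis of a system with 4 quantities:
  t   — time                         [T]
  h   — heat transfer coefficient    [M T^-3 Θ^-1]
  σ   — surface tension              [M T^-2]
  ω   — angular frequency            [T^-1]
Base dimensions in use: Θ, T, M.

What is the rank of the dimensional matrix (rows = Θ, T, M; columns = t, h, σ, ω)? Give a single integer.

3

Exponent matrix [Θ,T,M] × [t,h,σ,ω]:
  Θ: [ 0 -1  0  0]
  T: [ 1 -3 -2 -1]
  M: [ 0  1  1  0]
Echelon form has 3 nonzero rows (pivots: t,h,σ)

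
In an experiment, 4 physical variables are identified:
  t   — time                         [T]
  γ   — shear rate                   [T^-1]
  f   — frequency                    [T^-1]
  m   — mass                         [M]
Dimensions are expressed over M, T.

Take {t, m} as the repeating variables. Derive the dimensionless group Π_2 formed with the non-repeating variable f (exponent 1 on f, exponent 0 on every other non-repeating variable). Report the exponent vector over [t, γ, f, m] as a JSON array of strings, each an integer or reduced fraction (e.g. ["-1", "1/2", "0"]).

Dimensional matrix (M×T by t×γ×f×m):
  M: [ 0  0  0  1]
  T: [ 1 -1 -1  0]
Echelon form has 2 nonzero rows (pivots: t,m)
Repeat: t,m; free: γ,f
RREF:
  r0: [   1   -1   -1    0]
  r1: [   0    0    0    1]
Fix exponent of f at 1, γ at 0; solve each RREF row for its pivot's exponent:
  r0: exp(t) + (-1)·1 = 0 ⇒ exp(t) = 1
  r1: exp(m) + (0)·1 = 0 ⇒ exp(m) = 0
Π_2 = t · f

["1", "0", "1", "0"]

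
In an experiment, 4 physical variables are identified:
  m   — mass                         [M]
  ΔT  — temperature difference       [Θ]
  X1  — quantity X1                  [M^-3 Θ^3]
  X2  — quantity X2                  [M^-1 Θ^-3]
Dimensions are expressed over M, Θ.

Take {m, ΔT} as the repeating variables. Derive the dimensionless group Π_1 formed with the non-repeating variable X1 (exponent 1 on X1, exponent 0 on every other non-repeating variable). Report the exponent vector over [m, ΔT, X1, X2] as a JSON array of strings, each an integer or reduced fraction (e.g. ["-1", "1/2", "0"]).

["3", "-3", "1", "0"]

Dimensional matrix (M×Θ by m×ΔT×X1×X2):
  M: [ 1  0 -3 -1]
  Θ: [ 0  1  3 -3]
Echelon form has 2 nonzero rows (pivots: m,ΔT)
Pivot set = {m,ΔT}, free = {X1,X2}
RREF:
  r0: [   1    0   -3   -1]
  r1: [   0    1    3   -3]
Fix exponent of X1 at 1, X2 at 0; solve each RREF row for its pivot's exponent:
  r0: exp(m) + (-3)·1 = 0 ⇒ exp(m) = 3
  r1: exp(ΔT) + (3)·1 = 0 ⇒ exp(ΔT) = -3
Π_1 = m^3 · ΔT^-3 · X1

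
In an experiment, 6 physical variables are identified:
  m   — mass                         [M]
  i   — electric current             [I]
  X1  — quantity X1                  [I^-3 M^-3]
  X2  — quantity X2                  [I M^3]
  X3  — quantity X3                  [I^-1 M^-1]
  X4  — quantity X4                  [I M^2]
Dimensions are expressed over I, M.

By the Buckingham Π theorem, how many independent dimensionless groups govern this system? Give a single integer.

Dimensional matrix (I×M by m×i×X1×X2×X3×X4):
  I: [ 0  1 -3  1 -1  1]
  M: [ 1  0 -3  3 -1  2]
RREF → pivots at {m,i} ⇒ r = 2
6 vars − rank 2 = 4 Π groups

4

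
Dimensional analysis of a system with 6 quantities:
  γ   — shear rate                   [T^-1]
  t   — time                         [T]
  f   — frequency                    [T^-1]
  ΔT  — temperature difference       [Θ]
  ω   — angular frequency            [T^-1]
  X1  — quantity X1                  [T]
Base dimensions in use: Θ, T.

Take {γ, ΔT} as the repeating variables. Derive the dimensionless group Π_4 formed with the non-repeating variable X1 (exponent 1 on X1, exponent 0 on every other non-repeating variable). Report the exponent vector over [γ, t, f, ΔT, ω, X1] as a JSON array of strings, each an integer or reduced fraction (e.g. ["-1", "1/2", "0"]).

Dimensional matrix (Θ×T by γ×t×f×ΔT×ω×X1):
  Θ: [ 0  0  0  1  0  0]
  T: [-1  1 -1  0 -1  1]
Row reduction gives pivot columns γ,ΔT; rank = 2
Pivot set = {γ,ΔT}, free = {t,f,ω,X1}
RREF:
  r0: [   1   -1    1    0    1   -1]
  r1: [   0    0    0    1    0    0]
Fix exponent of X1 at 1, t at 0, f at 0, ω at 0; solve each RREF row for its pivot's exponent:
  r0: exp(γ) + (-1)·1 = 0 ⇒ exp(γ) = 1
  r1: exp(ΔT) + (0)·1 = 0 ⇒ exp(ΔT) = 0
Π_4 = γ · X1

["1", "0", "0", "0", "0", "1"]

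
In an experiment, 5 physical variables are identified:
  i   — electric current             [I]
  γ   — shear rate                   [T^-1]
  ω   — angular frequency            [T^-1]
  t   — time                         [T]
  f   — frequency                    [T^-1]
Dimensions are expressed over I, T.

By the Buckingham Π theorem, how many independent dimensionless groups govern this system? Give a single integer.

Write exponents as rows I,T / cols i,γ,ω,t,f:
  I: [ 1  0  0  0  0]
  T: [ 0 -1 -1  1 -1]
RREF → pivots at {i,γ} ⇒ r = 2
Π count = n − r = 5 − 2 = 3

3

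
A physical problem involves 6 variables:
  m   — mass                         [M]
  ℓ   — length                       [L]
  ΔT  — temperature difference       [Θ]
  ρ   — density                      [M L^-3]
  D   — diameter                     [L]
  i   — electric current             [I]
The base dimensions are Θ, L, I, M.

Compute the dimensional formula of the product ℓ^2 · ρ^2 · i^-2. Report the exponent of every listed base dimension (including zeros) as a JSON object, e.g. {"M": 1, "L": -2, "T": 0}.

Write exponents as rows Θ,L,I,M / cols m,ℓ,ΔT,ρ,D,i:
  Θ: [ 0  0  1  0  0  0]
  L: [ 0  1  0 -3  1  0]
  I: [ 0  0  0  0  0  1]
  M: [ 1  0  0  1  0  0]
  [Θ]: (2)·0+(2)·0+(-2)·0 = 0
  [L]: (2)·1+(2)·-3+(-2)·0 = -4
  [I]: (2)·0+(2)·0+(-2)·1 = -2
  [M]: (2)·0+(2)·1+(-2)·0 = 2
⇒ L^-4 I^-2 M^2

{"Θ": 0, "L": -4, "I": -2, "M": 2}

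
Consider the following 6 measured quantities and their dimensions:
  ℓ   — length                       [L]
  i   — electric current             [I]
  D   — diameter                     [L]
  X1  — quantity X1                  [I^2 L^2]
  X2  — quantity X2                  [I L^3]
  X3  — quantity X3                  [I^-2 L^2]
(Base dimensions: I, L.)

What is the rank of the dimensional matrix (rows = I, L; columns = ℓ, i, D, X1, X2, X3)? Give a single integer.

Exponent matrix [I,L] × [ℓ,i,D,X1,X2,X3]:
  I: [ 0  1  0  2  1 -2]
  L: [ 1  0  1  2  3  2]
Echelon form has 2 nonzero rows (pivots: ℓ,i)

2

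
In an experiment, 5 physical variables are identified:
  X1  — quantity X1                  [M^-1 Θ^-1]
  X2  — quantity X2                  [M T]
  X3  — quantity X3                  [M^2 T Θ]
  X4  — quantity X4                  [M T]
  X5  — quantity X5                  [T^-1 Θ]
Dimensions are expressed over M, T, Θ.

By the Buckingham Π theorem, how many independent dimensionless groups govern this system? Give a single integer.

3

Exponent matrix [M,T,Θ] × [X1,X2,X3,X4,X5]:
  M: [-1  1  2  1  0]
  T: [ 0  1  1  1 -1]
  Θ: [-1  0  1  0  1]
Row reduction gives pivot columns X1,X2; rank = 2
5 vars − rank 2 = 3 Π groups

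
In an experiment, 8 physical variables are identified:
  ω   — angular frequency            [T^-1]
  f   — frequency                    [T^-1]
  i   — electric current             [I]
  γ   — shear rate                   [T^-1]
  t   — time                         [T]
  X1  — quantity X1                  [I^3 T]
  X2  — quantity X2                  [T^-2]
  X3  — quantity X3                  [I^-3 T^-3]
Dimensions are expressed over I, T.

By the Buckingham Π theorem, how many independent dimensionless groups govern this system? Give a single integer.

6

Write exponents as rows I,T / cols ω,f,i,γ,t,X1,X2,X3:
  I: [ 0  0  1  0  0  3  0 -3]
  T: [-1 -1  0 -1  1  1 -2 -3]
RREF → pivots at {ω,i} ⇒ r = 2
8 vars − rank 2 = 6 Π groups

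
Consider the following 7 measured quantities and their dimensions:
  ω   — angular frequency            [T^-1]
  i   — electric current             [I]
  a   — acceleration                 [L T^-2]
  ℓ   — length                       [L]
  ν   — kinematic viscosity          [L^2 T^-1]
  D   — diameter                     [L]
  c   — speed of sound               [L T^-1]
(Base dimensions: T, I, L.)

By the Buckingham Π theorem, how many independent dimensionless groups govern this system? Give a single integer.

4

Exponent matrix [T,I,L] × [ω,i,a,ℓ,ν,D,c]:
  T: [-1  0 -2  0 -1  0 -1]
  I: [ 0  1  0  0  0  0  0]
  L: [ 0  0  1  1  2  1  1]
Row reduction gives pivot columns ω,i,a; rank = 3
Π count = n − r = 7 − 3 = 4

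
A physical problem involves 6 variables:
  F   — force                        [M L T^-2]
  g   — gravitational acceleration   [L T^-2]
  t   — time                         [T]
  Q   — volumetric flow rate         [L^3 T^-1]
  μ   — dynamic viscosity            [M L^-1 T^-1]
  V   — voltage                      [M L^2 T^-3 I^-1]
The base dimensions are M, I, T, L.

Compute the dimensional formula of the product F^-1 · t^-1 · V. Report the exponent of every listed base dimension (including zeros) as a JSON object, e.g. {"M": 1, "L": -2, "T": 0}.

{"M": 0, "I": -1, "T": -2, "L": 1}

Write exponents as rows M,I,T,L / cols F,g,t,Q,μ,V:
  M: [ 1  0  0  0  1  1]
  I: [ 0  0  0  0  0 -1]
  T: [-2 -2  1 -1 -1 -3]
  L: [ 1  1  0  3 -1  2]
  [M]: (-1)·1+(-1)·0+(1)·1 = 0
  [I]: (-1)·0+(-1)·0+(1)·-1 = -1
  [T]: (-1)·-2+(-1)·1+(1)·-3 = -2
  [L]: (-1)·1+(-1)·0+(1)·2 = 1
⇒ I^-1 T^-2 L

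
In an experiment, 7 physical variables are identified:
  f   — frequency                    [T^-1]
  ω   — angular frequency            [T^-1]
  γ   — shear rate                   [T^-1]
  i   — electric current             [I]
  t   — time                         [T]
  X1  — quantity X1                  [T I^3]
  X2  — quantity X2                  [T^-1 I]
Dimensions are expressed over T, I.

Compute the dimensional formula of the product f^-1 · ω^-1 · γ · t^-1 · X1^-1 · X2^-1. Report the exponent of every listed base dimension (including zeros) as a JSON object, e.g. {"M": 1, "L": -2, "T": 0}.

{"T": 0, "I": -4}

Exponent matrix [T,I] × [f,ω,γ,i,t,X1,X2]:
  T: [-1 -1 -1  0  1  1 -1]
  I: [ 0  0  0  1  0  3  1]
  [T]: (-1)·-1+(-1)·-1+(1)·-1+(-1)·1+(-1)·1+(-1)·-1 = 0
  [I]: (-1)·0+(-1)·0+(1)·0+(-1)·0+(-1)·3+(-1)·1 = -4
⇒ I^-4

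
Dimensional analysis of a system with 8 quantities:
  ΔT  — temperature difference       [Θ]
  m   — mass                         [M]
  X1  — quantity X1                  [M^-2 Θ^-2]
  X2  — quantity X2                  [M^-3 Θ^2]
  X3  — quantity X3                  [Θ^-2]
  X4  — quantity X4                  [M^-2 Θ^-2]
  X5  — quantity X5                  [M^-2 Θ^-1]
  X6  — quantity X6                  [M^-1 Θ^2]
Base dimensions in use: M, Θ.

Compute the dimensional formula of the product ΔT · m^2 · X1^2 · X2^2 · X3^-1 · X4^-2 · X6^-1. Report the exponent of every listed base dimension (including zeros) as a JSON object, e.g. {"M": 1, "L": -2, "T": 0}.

{"M": -3, "Θ": 5}

Write exponents as rows M,Θ / cols ΔT,m,X1,X2,X3,X4,X5,X6:
  M: [ 0  1 -2 -3  0 -2 -2 -1]
  Θ: [ 1  0 -2  2 -2 -2 -1  2]
  [M]: (1)·0+(2)·1+(2)·-2+(2)·-3+(-1)·0+(-2)·-2+(-1)·-1 = -3
  [Θ]: (1)·1+(2)·0+(2)·-2+(2)·2+(-1)·-2+(-2)·-2+(-1)·2 = 5
⇒ M^-3 Θ^5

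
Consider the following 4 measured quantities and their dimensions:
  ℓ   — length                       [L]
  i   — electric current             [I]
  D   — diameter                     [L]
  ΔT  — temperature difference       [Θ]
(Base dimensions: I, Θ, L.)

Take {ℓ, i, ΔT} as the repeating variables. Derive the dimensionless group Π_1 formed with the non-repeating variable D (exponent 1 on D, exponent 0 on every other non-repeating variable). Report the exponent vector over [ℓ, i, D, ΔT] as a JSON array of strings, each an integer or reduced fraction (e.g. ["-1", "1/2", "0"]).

["-1", "0", "1", "0"]

Dimensional matrix (I×Θ×L by ℓ×i×D×ΔT):
  I: [ 0  1  0  0]
  Θ: [ 0  0  0  1]
  L: [ 1  0  1  0]
Row reduction gives pivot columns ℓ,i,ΔT; rank = 3
Repeat: ℓ,i,ΔT; free: D
RREF:
  r0: [   1    0    1    0]
  r1: [   0    1    0    0]
  r2: [   0    0    0    1]
Fix exponent of D at 1; solve each RREF row for its pivot's exponent:
  r0: exp(ℓ) + (1)·1 = 0 ⇒ exp(ℓ) = -1
  r1: exp(i) + (0)·1 = 0 ⇒ exp(i) = 0
  r2: exp(ΔT) + (0)·1 = 0 ⇒ exp(ΔT) = 0
Π_1 = ℓ^-1 · D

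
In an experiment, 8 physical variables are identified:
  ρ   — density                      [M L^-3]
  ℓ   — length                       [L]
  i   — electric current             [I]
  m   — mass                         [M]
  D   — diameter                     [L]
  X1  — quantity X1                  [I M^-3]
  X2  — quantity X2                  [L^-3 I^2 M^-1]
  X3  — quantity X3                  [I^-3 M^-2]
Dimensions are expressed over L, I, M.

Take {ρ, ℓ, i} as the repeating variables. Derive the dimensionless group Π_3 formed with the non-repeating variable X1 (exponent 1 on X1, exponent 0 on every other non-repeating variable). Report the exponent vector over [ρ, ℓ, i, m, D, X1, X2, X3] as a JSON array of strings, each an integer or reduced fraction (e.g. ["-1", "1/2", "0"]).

Write exponents as rows L,I,M / cols ρ,ℓ,i,m,D,X1,X2,X3:
  L: [-3  1  0  0  1  0 -3  0]
  I: [ 0  0  1  0  0  1  2 -3]
  M: [ 1  0  0  1  0 -3 -1 -2]
Row reduction gives pivot columns ρ,ℓ,i; rank = 3
Repeat: ρ,ℓ,i; free: m,D,X1,X2,X3
RREF:
  r0: [   1    0    0    1    0   -3   -1   -2]
  r1: [   0    1    0    3    1   -9   -6   -6]
  r2: [   0    0    1    0    0    1    2   -3]
Fix exponent of X1 at 1, m at 0, D at 0, X2 at 0, X3 at 0; solve each RREF row for its pivot's exponent:
  r0: exp(ρ) + (-3)·1 = 0 ⇒ exp(ρ) = 3
  r1: exp(ℓ) + (-9)·1 = 0 ⇒ exp(ℓ) = 9
  r2: exp(i) + (1)·1 = 0 ⇒ exp(i) = -1
Π_3 = ρ^3 · ℓ^9 · i^-1 · X1

["3", "9", "-1", "0", "0", "1", "0", "0"]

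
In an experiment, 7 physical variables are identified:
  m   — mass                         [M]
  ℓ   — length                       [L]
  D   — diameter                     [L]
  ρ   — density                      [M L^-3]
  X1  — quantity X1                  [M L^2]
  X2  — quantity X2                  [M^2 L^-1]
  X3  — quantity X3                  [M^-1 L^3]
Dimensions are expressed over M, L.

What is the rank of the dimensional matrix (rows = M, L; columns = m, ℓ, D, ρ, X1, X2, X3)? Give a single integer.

2

Exponent matrix [M,L] × [m,ℓ,D,ρ,X1,X2,X3]:
  M: [ 1  0  0  1  1  2 -1]
  L: [ 0  1  1 -3  2 -1  3]
RREF → pivots at {m,ℓ} ⇒ r = 2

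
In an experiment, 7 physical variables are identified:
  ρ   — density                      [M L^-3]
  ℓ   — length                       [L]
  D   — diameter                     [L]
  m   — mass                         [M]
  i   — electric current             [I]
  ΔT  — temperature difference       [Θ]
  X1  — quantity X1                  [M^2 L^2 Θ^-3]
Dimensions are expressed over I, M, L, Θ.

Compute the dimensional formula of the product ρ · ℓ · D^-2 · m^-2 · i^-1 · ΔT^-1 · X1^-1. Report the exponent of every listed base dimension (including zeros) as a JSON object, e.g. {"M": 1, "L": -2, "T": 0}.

{"I": -1, "M": -3, "L": -6, "Θ": 2}

Dimensional matrix (I×M×L×Θ by ρ×ℓ×D×m×i×ΔT×X1):
  I: [ 0  0  0  0  1  0  0]
  M: [ 1  0  0  1  0  0  2]
  L: [-3  1  1  0  0  0  2]
  Θ: [ 0  0  0  0  0  1 -3]
  [I]: (1)·0+(1)·0+(-2)·0+(-2)·0+(-1)·1+(-1)·0+(-1)·0 = -1
  [M]: (1)·1+(1)·0+(-2)·0+(-2)·1+(-1)·0+(-1)·0+(-1)·2 = -3
  [L]: (1)·-3+(1)·1+(-2)·1+(-2)·0+(-1)·0+(-1)·0+(-1)·2 = -6
  [Θ]: (1)·0+(1)·0+(-2)·0+(-2)·0+(-1)·0+(-1)·1+(-1)·-3 = 2
⇒ I^-1 M^-3 L^-6 Θ^2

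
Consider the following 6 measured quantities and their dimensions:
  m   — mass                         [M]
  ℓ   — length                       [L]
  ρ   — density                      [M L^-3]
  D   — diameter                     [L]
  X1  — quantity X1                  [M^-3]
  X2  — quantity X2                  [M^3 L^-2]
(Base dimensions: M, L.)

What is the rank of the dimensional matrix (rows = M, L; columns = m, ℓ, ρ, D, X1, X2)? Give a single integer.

2

Write exponents as rows M,L / cols m,ℓ,ρ,D,X1,X2:
  M: [ 1  0  1  0 -3  3]
  L: [ 0  1 -3  1  0 -2]
RREF → pivots at {m,ℓ} ⇒ r = 2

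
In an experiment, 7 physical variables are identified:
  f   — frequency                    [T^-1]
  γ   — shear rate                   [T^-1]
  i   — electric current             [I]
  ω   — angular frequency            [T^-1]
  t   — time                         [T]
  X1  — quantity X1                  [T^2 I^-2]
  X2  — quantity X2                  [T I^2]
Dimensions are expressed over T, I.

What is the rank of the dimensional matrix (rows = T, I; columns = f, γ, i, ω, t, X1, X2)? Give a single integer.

2

Write exponents as rows T,I / cols f,γ,i,ω,t,X1,X2:
  T: [-1 -1  0 -1  1  2  1]
  I: [ 0  0  1  0  0 -2  2]
RREF → pivots at {f,i} ⇒ r = 2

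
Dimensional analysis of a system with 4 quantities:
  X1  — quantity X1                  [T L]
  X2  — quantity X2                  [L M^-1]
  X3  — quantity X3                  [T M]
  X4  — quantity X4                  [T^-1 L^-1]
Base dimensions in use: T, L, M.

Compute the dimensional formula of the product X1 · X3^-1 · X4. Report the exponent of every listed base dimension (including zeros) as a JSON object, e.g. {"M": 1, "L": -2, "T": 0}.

Dimensional matrix (T×L×M by X1×X2×X3×X4):
  T: [ 1  0  1 -1]
  L: [ 1  1  0 -1]
  M: [ 0 -1  1  0]
  [T]: (1)·1+(-1)·1+(1)·-1 = -1
  [L]: (1)·1+(-1)·0+(1)·-1 = 0
  [M]: (1)·0+(-1)·1+(1)·0 = -1
⇒ T^-1 M^-1

{"T": -1, "L": 0, "M": -1}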